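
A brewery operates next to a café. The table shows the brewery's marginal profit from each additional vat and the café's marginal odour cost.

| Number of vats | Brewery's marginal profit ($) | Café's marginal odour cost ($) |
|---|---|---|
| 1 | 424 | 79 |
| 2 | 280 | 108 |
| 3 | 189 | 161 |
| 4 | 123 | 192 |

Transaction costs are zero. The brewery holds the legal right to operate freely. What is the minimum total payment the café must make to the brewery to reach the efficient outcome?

Left alone the brewery would choose level 4 (marginal profit stays positive).
Efficient level: k* = 3 (marginal profit ≥ marginal odour cost through 3).
The café must at least cover the brewery's forgone profit from cutting 4→3: 123 = 123.

$123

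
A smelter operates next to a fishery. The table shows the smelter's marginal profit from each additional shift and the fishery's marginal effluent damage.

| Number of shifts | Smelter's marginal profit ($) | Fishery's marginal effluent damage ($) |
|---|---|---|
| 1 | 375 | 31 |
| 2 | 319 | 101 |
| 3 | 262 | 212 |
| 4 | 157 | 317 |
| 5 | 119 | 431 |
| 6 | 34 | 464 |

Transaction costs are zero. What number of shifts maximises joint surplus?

Bargaining reaches the level where marginal profit last exceeds marginal effluent damage.
That holds through level 3 (262 ≥ 212) but not at 4 (157 < 317).

3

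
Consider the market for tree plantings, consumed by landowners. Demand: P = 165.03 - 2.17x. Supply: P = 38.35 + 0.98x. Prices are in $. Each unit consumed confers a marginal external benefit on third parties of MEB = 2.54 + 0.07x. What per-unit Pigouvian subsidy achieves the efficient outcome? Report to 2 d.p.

Social marginal benefit = demand + MEB = 167.57 - 2.10x.
Set SMB = MC: 167.57 - 2.10x = 38.35 + 0.98x → x* = 41.9545.
The Pigouvian subsidy equals MEB at x*: 2.54 + 0.07×41.9545 = 5.4768.

subsidy = $5.48 per unit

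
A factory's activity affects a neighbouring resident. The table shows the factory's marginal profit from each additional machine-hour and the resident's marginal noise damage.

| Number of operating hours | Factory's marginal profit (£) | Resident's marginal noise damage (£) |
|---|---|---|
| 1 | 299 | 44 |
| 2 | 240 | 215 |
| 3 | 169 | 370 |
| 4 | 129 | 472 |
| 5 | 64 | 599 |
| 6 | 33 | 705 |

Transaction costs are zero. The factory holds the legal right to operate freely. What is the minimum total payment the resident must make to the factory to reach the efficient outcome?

£395

Left alone the factory would choose level 6 (marginal profit stays positive).
Efficient level: k* = 2 (marginal profit ≥ marginal noise damage through 2).
The resident must at least cover the factory's forgone profit from cutting 6→2: 169 + 129 + 64 + 33 = 395.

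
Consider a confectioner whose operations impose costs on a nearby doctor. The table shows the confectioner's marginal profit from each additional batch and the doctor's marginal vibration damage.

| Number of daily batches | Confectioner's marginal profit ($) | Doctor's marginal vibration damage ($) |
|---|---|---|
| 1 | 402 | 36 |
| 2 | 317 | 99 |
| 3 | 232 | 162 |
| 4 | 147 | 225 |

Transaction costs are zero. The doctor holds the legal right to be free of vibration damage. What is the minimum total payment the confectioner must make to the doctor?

$297

Efficient level: marginal profit ≥ marginal vibration damage through level 3, so k* = 3.
With the doctor holding the right, the confectioner must at least compensate total damage at k*: 36 + 99 + 162 = 297.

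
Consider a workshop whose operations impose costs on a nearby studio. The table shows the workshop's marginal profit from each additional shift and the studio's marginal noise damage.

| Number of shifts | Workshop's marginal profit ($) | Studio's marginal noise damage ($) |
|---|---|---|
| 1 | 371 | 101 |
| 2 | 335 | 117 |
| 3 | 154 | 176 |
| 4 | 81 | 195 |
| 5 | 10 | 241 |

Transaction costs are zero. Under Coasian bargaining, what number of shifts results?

2

Bargaining reaches the level where marginal profit last exceeds marginal noise damage.
That holds through level 2 (335 ≥ 117) but not at 3 (154 < 176).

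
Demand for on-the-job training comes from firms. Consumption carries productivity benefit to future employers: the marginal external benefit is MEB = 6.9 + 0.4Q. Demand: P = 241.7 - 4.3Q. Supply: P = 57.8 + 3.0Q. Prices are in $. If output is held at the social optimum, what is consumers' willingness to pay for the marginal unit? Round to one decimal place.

P = $122.8

Social marginal benefit = demand + MEB = 248.6 - 3.9Q.
Set SMB = MC: 248.6 - 3.9Q = 57.8 + 3.0Q → Q* = 27.6522.
Consumer price on the demand curve at Q*: 241.7 − 4.3×27.6522 = 122.7955.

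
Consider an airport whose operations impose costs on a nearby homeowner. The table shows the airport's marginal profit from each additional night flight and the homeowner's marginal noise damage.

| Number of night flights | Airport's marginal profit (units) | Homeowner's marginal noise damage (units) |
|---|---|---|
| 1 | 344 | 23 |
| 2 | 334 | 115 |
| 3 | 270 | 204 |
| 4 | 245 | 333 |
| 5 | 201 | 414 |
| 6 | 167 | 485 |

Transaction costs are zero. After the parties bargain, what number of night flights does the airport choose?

3

Bargaining reaches the level where marginal profit last exceeds marginal noise damage.
That holds through level 3 (270 ≥ 204) but not at 4 (245 < 333).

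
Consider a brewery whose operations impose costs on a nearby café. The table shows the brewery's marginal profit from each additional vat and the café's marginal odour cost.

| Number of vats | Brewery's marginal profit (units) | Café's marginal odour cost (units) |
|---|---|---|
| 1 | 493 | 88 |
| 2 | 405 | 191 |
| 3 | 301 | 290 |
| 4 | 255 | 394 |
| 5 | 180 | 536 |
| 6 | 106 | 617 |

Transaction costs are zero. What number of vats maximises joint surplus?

3

Bargaining reaches the level where marginal profit last exceeds marginal odour cost.
That holds through level 3 (301 ≥ 290) but not at 4 (255 < 394).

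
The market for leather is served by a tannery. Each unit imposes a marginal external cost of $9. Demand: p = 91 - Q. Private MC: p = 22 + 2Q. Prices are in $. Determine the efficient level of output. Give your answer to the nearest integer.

Social marginal cost = private MC + MEC = 31 + 2Q.
Set SMC = demand: 31 + 2Q = 91 - Q → Q* = 20.0000.

Q* = 20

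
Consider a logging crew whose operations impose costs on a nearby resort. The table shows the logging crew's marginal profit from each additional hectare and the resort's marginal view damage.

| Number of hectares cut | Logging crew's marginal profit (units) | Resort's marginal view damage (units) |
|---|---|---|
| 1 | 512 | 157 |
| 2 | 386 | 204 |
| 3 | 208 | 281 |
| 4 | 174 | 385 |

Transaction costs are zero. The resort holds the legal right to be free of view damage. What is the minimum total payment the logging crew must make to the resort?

361

Efficient level: marginal profit ≥ marginal view damage through level 2, so k* = 2.
With the resort holding the right, the logging crew must at least compensate total damage at k*: 157 + 204 = 361.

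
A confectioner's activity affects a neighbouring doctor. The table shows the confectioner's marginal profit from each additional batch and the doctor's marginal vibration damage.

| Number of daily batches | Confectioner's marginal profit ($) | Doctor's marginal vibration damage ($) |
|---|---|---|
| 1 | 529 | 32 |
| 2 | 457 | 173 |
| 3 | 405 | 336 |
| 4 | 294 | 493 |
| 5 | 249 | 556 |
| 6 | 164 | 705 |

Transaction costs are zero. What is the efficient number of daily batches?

3

Bargaining reaches the level where marginal profit last exceeds marginal vibration damage.
That holds through level 3 (405 ≥ 336) but not at 4 (294 < 493).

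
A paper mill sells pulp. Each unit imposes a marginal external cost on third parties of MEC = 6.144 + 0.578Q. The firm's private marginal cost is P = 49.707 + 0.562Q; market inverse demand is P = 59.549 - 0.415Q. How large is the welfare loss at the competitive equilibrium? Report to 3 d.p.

DWL = 46.045

Market equilibrium (private): 49.707 + 0.562Q = 59.549 - 0.415Q → Q_m = 10.0737.
Social marginal cost = private MC + MEC = 55.851 + 1.140Q.
Set SMC = demand: 55.851 + 1.140Q = 59.549 - 0.415Q → Q* = 2.3781.
The loss is the area between SMC and demand from Q* to Q_m; with linear curves that's a triangle of height MEC(Q_m).
DWL = ½ × 7.6956 × 11.9666 = 46.0451.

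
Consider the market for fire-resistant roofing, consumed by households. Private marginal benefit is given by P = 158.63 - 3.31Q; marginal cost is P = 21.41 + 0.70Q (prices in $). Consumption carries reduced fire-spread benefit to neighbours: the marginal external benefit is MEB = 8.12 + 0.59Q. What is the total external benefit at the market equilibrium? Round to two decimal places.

Market equilibrium (private): 21.41 + 0.70Q = 158.63 - 3.31Q → Q_m = 34.2195.
Total external benefit = ∫₀^{Q_m} (8.12 + 0.59Q) dQ = 8.12×34.2195 + ½×0.59×34.2195² = 623.2997.

$623.30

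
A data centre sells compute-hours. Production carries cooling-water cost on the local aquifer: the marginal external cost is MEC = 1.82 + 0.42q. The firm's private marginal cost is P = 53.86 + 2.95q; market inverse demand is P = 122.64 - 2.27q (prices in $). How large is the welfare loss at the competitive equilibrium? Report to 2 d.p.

Market equilibrium (private): 53.86 + 2.95q = 122.64 - 2.27q → q_m = 13.1762.
Social marginal cost = private MC + MEC = 55.68 + 3.37q.
Set SMC = demand: 55.68 + 3.37q = 122.64 - 2.27q → q* = 11.8723.
Between q* and q_m the wedge SMC − demand runs linearly from 0 to MEC(q_m), so the loss is a triangle.
DWL = ½ × 1.3039 × 7.3540 = 4.7944.

DWL = $4.79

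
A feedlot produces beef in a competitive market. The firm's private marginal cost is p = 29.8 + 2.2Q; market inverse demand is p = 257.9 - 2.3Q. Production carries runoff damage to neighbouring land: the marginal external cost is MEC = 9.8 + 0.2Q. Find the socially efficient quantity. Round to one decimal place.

Q* = 46.4

Social marginal cost = private MC + MEC = 39.6 + 2.4Q.
Set SMC = demand: 39.6 + 2.4Q = 257.9 - 2.3Q → Q* = 46.4468.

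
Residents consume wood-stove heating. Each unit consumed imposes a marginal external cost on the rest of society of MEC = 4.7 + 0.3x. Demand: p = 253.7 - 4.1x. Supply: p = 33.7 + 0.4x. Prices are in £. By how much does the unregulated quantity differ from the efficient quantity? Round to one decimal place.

Market equilibrium (private): 33.7 + 0.4x = 253.7 - 4.1x → x_m = 48.8889.
Social marginal benefit = demand − MEC = 249.0 - 4.4x.
Set SMB = MC: 249.0 - 4.4x = 33.7 + 0.4x → x* = 44.8542.
Gap = |48.8889 − 44.8542| = 4.0347.

4.0 units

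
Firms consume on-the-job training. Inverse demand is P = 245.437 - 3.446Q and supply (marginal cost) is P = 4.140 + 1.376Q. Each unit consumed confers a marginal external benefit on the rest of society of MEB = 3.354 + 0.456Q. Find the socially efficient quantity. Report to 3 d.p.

Social marginal benefit = demand + MEB = 248.791 - 2.990Q.
Set SMB = MC: 248.791 - 2.990Q = 4.140 + 1.376Q → Q* = 56.0355.

Q* = 56.036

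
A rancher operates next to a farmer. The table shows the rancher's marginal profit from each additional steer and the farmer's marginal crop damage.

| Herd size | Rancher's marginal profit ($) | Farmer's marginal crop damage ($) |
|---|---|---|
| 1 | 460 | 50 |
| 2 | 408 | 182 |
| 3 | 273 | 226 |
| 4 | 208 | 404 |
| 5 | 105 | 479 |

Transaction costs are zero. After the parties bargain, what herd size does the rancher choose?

3

Bargaining reaches the level where marginal profit last exceeds marginal crop damage.
That holds through level 3 (273 ≥ 226) but not at 4 (208 < 404).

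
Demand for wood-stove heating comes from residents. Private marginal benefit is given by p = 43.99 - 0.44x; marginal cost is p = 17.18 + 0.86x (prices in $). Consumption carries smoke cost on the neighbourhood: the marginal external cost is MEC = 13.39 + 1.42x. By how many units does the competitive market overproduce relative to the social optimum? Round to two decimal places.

Market equilibrium (private): 17.18 + 0.86x = 43.99 - 0.44x → x_m = 20.6231.
Social marginal benefit = demand − MEC = 30.60 - 1.86x.
Set SMB = MC: 30.60 - 1.86x = 17.18 + 0.86x → x* = 4.9338.
Gap = |20.6231 − 4.9338| = 15.6893.

15.69 units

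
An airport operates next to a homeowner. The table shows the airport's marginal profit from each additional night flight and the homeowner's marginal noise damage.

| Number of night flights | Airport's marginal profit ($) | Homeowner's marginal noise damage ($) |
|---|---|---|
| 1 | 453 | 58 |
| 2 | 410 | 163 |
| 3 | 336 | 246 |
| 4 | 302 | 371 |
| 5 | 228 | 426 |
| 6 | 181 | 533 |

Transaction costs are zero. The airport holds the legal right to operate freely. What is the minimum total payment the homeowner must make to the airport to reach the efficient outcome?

Left alone the airport would choose level 6 (marginal profit stays positive).
Efficient level: k* = 3 (marginal profit ≥ marginal noise damage through 3).
The homeowner must at least cover the airport's forgone profit from cutting 6→3: 302 + 228 + 181 = 711.

$711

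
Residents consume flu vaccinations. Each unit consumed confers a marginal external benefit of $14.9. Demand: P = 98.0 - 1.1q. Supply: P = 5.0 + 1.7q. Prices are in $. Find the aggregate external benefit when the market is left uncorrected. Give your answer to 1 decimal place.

$494.9

Market equilibrium (private): 5.0 + 1.7q = 98.0 - 1.1q → q_m = 33.2143.
Total external benefit = MEB × q_m = 14.9 × 33.2143 = 494.8931.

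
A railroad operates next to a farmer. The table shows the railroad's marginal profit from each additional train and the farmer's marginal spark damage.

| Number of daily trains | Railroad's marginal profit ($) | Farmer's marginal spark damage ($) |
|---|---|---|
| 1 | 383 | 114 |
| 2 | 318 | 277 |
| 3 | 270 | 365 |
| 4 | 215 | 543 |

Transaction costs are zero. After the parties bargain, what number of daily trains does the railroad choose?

2

Bargaining reaches the level where marginal profit last exceeds marginal spark damage.
That holds through level 2 (318 ≥ 277) but not at 3 (270 < 365).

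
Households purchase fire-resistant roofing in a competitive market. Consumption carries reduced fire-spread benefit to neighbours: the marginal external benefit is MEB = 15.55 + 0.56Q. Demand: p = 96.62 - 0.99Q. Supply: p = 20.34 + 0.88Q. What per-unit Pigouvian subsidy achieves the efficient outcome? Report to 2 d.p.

subsidy = 54.81 per unit

Social marginal benefit = demand + MEB = 112.17 - 0.43Q.
Set SMB = MC: 112.17 - 0.43Q = 20.34 + 0.88Q → Q* = 70.0992.
The Pigouvian subsidy equals MEB at Q*: 15.55 + 0.56×70.0992 = 54.8056.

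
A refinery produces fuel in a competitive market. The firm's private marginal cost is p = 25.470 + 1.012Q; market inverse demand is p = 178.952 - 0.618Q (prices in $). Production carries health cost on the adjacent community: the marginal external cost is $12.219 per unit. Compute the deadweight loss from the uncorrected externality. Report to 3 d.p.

DWL = $45.799

Market equilibrium (private): 25.470 + 1.012Q = 178.952 - 0.618Q → Q_m = 94.1607.
Social marginal cost = private MC + MEC = 37.689 + 1.012Q.
Set SMC = demand: 37.689 + 1.012Q = 178.952 - 0.618Q → Q* = 86.6644.
Height of the DWL triangle at Q_m is SMC(Q_m) − demand(Q_m) = MEC(Q_m) = 12.2190.
DWL = ½ × 7.4963 × 12.2190 = 45.7986.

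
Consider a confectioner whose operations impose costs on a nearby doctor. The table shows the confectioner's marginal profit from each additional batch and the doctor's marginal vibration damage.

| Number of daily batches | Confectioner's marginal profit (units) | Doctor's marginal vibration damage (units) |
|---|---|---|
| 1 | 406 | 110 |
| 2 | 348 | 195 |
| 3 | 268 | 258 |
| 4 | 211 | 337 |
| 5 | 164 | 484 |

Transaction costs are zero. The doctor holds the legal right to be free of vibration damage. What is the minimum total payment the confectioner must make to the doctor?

Efficient level: marginal profit ≥ marginal vibration damage through level 3, so k* = 3.
With the doctor holding the right, the confectioner must at least compensate total damage at k*: 110 + 195 + 258 = 563.

563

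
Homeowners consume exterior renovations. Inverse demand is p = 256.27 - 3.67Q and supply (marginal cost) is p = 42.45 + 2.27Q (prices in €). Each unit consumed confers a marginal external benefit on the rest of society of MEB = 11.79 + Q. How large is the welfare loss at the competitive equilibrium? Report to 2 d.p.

DWL = €231.13

Market equilibrium (private): 42.45 + 2.27Q = 256.27 - 3.67Q → Q_m = 35.9966.
Social marginal benefit = demand + MEB = 268.06 - 2.67Q.
Set SMB = MC: 268.06 - 2.67Q = 42.45 + 2.27Q → Q* = 45.6700.
Height of the DWL triangle at Q_m is SMB(Q_m) − MC(Q_m) = MEB(Q_m) = 47.7866.
DWL = ½ × 9.6734 × 47.7866 = 231.1294.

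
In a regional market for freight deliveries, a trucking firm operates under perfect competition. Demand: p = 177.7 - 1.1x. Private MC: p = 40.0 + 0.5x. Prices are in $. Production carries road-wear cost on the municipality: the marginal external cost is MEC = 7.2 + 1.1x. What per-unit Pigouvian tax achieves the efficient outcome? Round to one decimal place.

Social marginal cost = private MC + MEC = 47.2 + 1.6x.
Set SMC = demand: 47.2 + 1.6x = 177.7 - 1.1x → x* = 48.3333.
The Pigouvian tax equals MEC at x*: 7.2 + 1.1×48.3333 = 60.3666.

tax = $60.4 per unit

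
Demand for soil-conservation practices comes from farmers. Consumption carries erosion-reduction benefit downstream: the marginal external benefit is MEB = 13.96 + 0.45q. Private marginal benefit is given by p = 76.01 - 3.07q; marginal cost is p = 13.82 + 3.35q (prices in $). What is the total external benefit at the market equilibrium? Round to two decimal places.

Market equilibrium (private): 13.82 + 3.35q = 76.01 - 3.07q → q_m = 9.6869.
Total external benefit = ∫₀^{q_m} (13.96 + 0.45q) dq = 13.96×9.6869 + ½×0.45×9.6869² = 156.3422.

$156.34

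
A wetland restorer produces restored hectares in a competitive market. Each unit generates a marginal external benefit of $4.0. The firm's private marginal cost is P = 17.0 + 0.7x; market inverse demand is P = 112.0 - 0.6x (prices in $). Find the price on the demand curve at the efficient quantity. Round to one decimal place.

Social marginal cost = private MC − MEB = 13.0 + 0.7x.
Set SMC = demand: 13.0 + 0.7x = 112.0 - 0.6x → x* = 76.1538.
Consumer price on the demand curve at x*: 112.0 − 0.6×76.1538 = 66.3077.

P = $66.3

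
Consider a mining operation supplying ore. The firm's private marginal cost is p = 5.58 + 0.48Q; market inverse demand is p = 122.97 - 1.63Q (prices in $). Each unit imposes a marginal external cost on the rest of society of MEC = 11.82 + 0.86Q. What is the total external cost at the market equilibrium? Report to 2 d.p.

Market equilibrium (private): 5.58 + 0.48Q = 122.97 - 1.63Q → Q_m = 55.6351.
Total external cost = ∫₀^{Q_m} (11.82 + 0.86Q) dQ = 11.82×55.6351 + ½×0.86×55.6351² = 1988.5706.

$1988.57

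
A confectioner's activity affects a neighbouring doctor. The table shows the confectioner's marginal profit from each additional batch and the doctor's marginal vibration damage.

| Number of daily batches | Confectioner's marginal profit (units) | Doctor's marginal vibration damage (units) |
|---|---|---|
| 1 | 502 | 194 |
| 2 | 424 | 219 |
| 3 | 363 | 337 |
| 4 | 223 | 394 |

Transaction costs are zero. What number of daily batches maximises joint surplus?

Bargaining reaches the level where marginal profit last exceeds marginal vibration damage.
That holds through level 3 (363 ≥ 337) but not at 4 (223 < 394).

3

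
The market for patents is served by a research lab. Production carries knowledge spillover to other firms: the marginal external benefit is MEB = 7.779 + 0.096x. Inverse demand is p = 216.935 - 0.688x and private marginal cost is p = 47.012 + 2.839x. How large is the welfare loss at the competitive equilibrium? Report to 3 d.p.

Market equilibrium (private): 47.012 + 2.839x = 216.935 - 0.688x → x_m = 48.1778.
Social marginal cost = private MC − MEB = 39.233 + 2.743x.
Set SMC = demand: 39.233 + 2.743x = 216.935 - 0.688x → x* = 51.7931.
Height of the DWL triangle at x_m is demand(x_m) − SMC(x_m) = MEB(x_m) = 12.4041.
DWL = ½ × 3.6153 × 12.4041 = 22.4223.

DWL = 22.422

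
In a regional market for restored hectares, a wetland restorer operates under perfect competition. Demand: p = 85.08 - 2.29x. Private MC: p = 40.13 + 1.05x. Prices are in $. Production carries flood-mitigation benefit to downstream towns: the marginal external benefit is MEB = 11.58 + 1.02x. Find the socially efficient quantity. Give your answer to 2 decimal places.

Social marginal cost = private MC − MEB = 28.55 + 0.03x.
Set SMC = demand: 28.55 + 0.03x = 85.08 - 2.29x → x* = 24.3664.

x* = 24.37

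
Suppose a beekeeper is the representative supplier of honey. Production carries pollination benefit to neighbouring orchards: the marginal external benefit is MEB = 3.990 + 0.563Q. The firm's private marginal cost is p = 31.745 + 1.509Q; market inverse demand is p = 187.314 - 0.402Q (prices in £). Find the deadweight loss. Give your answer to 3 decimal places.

DWL = £920.717

Market equilibrium (private): 31.745 + 1.509Q = 187.314 - 0.402Q → Q_m = 81.4071.
Social marginal cost = private MC − MEB = 27.755 + 0.946Q.
Set SMC = demand: 27.755 + 0.946Q = 187.314 - 0.402Q → Q* = 118.3672.
Height of the DWL triangle at Q_m is demand(Q_m) − SMC(Q_m) = MEB(Q_m) = 49.8222.
DWL = ½ × 36.9601 × 49.8222 = 920.7167.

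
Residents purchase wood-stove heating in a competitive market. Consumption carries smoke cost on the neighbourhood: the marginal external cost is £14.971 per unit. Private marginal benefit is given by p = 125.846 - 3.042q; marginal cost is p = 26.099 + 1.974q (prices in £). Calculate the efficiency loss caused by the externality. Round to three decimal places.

Market equilibrium (private): 26.099 + 1.974q = 125.846 - 3.042q → q_m = 19.8858.
Social marginal benefit = demand − MEC = 110.875 - 3.042q.
Set SMB = MC: 110.875 - 3.042q = 26.099 + 1.974q → q* = 16.9011.
The welfare-loss triangle has base |q_m − q*| and height MEC(q_m) (the vertical gap between SMB and MC is zero at q* and MEC at q_m).
DWL = ½ × 2.9847 × 14.9710 = 22.3420.

DWL = £22.342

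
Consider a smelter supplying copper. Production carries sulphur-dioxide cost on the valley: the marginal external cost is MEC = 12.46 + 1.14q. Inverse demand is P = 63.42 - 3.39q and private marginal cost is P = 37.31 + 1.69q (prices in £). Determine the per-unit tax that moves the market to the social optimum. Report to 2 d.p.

tax = £14.96 per unit

Social marginal cost = private MC + MEC = 49.77 + 2.83q.
Set SMC = demand: 49.77 + 2.83q = 63.42 - 3.39q → q* = 2.1945.
The Pigouvian tax equals MEC at q*: 12.46 + 1.14×2.1945 = 14.9617.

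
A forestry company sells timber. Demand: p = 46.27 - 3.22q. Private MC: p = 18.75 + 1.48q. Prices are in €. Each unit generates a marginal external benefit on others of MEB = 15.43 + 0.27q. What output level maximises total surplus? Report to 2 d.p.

Social marginal cost = private MC − MEB = 3.32 + 1.21q.
Set SMC = demand: 3.32 + 1.21q = 46.27 - 3.22q → q* = 9.6953.

q* = 9.70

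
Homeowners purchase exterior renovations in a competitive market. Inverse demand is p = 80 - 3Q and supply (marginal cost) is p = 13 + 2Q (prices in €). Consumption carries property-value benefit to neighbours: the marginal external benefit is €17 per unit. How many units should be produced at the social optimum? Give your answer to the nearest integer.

Social marginal benefit = demand + MEB = 97 - 3Q.
Set SMB = MC: 97 - 3Q = 13 + 2Q → Q* = 16.8000.

Q* = 17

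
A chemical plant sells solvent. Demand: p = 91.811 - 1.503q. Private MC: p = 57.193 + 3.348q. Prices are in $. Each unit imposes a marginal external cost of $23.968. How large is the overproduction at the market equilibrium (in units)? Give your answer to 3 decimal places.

Market equilibrium (private): 57.193 + 3.348q = 91.811 - 1.503q → q_m = 7.1363.
Social marginal cost = private MC + MEC = 81.161 + 3.348q.
Set SMC = demand: 81.161 + 3.348q = 91.811 - 1.503q → q* = 2.1954.
Gap = |7.1363 − 2.1954| = 4.9409.

4.941 units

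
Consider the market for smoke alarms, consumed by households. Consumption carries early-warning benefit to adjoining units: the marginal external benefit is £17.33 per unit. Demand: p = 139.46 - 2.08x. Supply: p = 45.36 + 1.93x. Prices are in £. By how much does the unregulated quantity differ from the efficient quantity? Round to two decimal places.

4.32 units

Market equilibrium (private): 45.36 + 1.93x = 139.46 - 2.08x → x_m = 23.4663.
Social marginal benefit = demand + MEB = 156.79 - 2.08x.
Set SMB = MC: 156.79 - 2.08x = 45.36 + 1.93x → x* = 27.7880.
Gap = |23.4663 − 27.7880| = 4.3217.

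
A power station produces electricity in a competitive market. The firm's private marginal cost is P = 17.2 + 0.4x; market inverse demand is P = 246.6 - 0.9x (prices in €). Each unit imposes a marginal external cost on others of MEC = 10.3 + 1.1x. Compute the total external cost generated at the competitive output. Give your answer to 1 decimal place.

Market equilibrium (private): 17.2 + 0.4x = 246.6 - 0.9x → x_m = 176.4615.
Total external cost = ∫₀^{x_m} (10.3 + 1.1x) dx = 10.3×176.4615 + ½×1.1×176.4615² = 18943.8170.

€18943.8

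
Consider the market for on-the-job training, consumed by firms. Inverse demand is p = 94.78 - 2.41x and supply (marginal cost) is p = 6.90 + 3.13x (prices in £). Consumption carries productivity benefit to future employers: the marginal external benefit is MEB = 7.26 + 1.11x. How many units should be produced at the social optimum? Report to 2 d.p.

x* = 21.48

Social marginal benefit = demand + MEB = 102.04 - 1.30x.
Set SMB = MC: 102.04 - 1.30x = 6.90 + 3.13x → x* = 21.4763.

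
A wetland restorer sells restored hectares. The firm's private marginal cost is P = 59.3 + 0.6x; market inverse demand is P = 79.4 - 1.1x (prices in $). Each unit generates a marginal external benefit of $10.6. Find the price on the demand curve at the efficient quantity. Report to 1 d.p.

P = $59.5

Social marginal cost = private MC − MEB = 48.7 + 0.6x.
Set SMC = demand: 48.7 + 0.6x = 79.4 - 1.1x → x* = 18.0588.
Consumer price on the demand curve at x*: 79.4 − 1.1×18.0588 = 59.5353.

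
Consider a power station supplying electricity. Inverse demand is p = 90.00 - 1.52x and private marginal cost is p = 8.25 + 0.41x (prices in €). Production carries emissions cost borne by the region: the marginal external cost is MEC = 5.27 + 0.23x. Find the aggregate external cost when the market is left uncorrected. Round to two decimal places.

Market equilibrium (private): 8.25 + 0.41x = 90.00 - 1.52x → x_m = 42.3575.
Total external cost = ∫₀^{x_m} (5.27 + 0.23x) dx = 5.27×42.3575 + ½×0.23×42.3575² = 429.5522.

€429.55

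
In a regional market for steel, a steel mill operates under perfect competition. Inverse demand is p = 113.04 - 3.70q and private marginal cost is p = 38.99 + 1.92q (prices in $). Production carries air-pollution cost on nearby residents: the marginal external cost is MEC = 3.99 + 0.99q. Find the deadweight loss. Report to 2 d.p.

Market equilibrium (private): 38.99 + 1.92q = 113.04 - 3.70q → q_m = 13.1762.
Social marginal cost = private MC + MEC = 42.98 + 2.91q.
Set SMC = demand: 42.98 + 2.91q = 113.04 - 3.70q → q* = 10.5991.
The welfare-loss triangle has base |q_m − q*| and height MEC(q_m) (the vertical gap between SMC and demand is zero at q* and MEC at q_m).
DWL = ½ × 2.5771 × 17.0344 = 21.9497.

DWL = $21.95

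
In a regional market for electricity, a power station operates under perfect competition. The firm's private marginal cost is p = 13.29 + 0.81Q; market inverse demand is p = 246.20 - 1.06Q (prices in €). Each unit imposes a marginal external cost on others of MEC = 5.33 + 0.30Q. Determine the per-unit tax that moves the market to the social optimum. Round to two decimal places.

tax = €36.79 per unit

Social marginal cost = private MC + MEC = 18.62 + 1.11Q.
Set SMC = demand: 18.62 + 1.11Q = 246.20 - 1.06Q → Q* = 104.8756.
The Pigouvian tax equals MEC at Q*: 5.33 + 0.30×104.8756 = 36.7927.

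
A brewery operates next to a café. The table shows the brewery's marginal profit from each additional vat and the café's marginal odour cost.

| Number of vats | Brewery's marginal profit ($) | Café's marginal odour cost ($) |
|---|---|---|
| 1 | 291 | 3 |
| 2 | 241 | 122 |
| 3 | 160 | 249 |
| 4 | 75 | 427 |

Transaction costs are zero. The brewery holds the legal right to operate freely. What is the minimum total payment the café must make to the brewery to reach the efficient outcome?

$235

Left alone the brewery would choose level 4 (marginal profit stays positive).
Efficient level: k* = 2 (marginal profit ≥ marginal odour cost through 2).
The café must at least cover the brewery's forgone profit from cutting 4→2: 160 + 75 = 235.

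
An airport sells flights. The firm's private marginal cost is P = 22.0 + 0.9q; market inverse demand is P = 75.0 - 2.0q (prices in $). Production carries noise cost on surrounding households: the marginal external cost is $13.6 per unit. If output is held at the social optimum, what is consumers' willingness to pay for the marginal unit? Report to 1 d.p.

P = $47.8

Social marginal cost = private MC + MEC = 35.6 + 0.9q.
Set SMC = demand: 35.6 + 0.9q = 75.0 - 2.0q → q* = 13.5862.
Consumer price on the demand curve at q*: 75.0 − 2.0×13.5862 = 47.8276.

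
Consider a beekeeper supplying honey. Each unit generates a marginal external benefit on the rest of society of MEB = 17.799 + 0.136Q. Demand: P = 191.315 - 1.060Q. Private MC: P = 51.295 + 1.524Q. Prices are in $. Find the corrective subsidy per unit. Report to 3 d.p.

subsidy = $26.567 per unit

Social marginal cost = private MC − MEB = 33.496 + 1.388Q.
Set SMC = demand: 33.496 + 1.388Q = 191.315 - 1.060Q → Q* = 64.4685.
The Pigouvian subsidy equals MEB at Q*: 17.799 + 0.136×64.4685 = 26.5667.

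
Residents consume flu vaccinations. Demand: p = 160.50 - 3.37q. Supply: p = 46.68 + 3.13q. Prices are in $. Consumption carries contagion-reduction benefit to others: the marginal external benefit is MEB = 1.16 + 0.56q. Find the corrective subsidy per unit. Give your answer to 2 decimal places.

Social marginal benefit = demand + MEB = 161.66 - 2.81q.
Set SMB = MC: 161.66 - 2.81q = 46.68 + 3.13q → q* = 19.3569.
The Pigouvian subsidy equals MEB at q*: 1.16 + 0.56×19.3569 = 11.9999.

subsidy = $12.00 per unit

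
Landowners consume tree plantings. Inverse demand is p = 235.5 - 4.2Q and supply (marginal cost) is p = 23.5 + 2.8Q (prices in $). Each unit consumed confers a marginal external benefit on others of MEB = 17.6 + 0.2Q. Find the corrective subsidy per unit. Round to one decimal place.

subsidy = $24.4 per unit

Social marginal benefit = demand + MEB = 253.1 - 4.0Q.
Set SMB = MC: 253.1 - 4.0Q = 23.5 + 2.8Q → Q* = 33.7647.
The Pigouvian subsidy equals MEB at Q*: 17.6 + 0.2×33.7647 = 24.3529.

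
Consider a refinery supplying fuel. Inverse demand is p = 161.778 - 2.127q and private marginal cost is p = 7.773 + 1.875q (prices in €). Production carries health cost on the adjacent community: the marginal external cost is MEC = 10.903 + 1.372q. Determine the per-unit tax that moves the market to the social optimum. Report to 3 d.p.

Social marginal cost = private MC + MEC = 18.676 + 3.247q.
Set SMC = demand: 18.676 + 3.247q = 161.778 - 2.127q → q* = 26.6286.
The Pigouvian tax equals MEC at q*: 10.903 + 1.372×26.6286 = 47.4374.

tax = €47.437 per unit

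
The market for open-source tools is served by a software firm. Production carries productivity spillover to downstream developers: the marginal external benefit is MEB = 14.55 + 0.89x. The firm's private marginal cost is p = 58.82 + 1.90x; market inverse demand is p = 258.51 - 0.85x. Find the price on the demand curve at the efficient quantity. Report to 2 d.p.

P = 160.60

Social marginal cost = private MC − MEB = 44.27 + 1.01x.
Set SMC = demand: 44.27 + 1.01x = 258.51 - 0.85x → x* = 115.1828.
Consumer price on the demand curve at x*: 258.51 − 0.85×115.1828 = 160.6046.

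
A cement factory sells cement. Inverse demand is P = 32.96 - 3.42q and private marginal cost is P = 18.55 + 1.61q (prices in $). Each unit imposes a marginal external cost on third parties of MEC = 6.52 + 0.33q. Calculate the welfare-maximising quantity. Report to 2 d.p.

q* = 1.47

Social marginal cost = private MC + MEC = 25.07 + 1.94q.
Set SMC = demand: 25.07 + 1.94q = 32.96 - 3.42q → q* = 1.4720.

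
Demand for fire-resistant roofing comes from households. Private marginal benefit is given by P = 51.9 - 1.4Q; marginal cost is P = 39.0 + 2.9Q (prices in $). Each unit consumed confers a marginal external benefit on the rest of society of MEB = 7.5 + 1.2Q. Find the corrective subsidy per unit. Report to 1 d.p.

subsidy = $15.4 per unit

Social marginal benefit = demand + MEB = 59.4 - 0.2Q.
Set SMB = MC: 59.4 - 0.2Q = 39.0 + 2.9Q → Q* = 6.5806.
The Pigouvian subsidy equals MEB at Q*: 7.5 + 1.2×6.5806 = 15.3967.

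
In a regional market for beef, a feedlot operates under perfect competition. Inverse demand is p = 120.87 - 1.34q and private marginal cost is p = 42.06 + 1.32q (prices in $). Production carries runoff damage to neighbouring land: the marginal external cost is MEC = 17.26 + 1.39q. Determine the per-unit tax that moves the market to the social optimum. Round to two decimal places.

tax = $38.38 per unit

Social marginal cost = private MC + MEC = 59.32 + 2.71q.
Set SMC = demand: 59.32 + 2.71q = 120.87 - 1.34q → q* = 15.1975.
The Pigouvian tax equals MEC at q*: 17.26 + 1.39×15.1975 = 38.3845.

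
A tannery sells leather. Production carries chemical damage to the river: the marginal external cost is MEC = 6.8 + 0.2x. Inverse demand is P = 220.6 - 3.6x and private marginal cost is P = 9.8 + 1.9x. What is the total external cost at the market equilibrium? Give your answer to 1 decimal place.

407.5

Market equilibrium (private): 9.8 + 1.9x = 220.6 - 3.6x → x_m = 38.3273.
Total external cost = ∫₀^{x_m} (6.8 + 0.2x) dx = 6.8×38.3273 + ½×0.2×38.3273² = 407.5238.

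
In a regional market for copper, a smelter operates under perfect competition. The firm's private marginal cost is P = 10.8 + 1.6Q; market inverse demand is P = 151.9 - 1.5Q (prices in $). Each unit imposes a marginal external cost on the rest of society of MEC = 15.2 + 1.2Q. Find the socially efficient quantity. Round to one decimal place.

Q* = 29.3

Social marginal cost = private MC + MEC = 26.0 + 2.8Q.
Set SMC = demand: 26.0 + 2.8Q = 151.9 - 1.5Q → Q* = 29.2791.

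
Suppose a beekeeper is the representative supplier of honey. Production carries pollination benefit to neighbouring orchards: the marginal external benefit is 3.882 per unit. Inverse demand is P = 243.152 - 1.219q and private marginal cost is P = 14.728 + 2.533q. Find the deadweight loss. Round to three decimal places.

Market equilibrium (private): 14.728 + 2.533q = 243.152 - 1.219q → q_m = 60.8806.
Social marginal cost = private MC − MEB = 10.846 + 2.533q.
Set SMC = demand: 10.846 + 2.533q = 243.152 - 1.219q → q* = 61.9152.
The loss is the area between SMC and demand from q* to q_m; with linear curves that's a triangle of height MEB(q_m).
DWL = ½ × 1.0346 × 3.8820 = 2.0082.

DWL = 2.008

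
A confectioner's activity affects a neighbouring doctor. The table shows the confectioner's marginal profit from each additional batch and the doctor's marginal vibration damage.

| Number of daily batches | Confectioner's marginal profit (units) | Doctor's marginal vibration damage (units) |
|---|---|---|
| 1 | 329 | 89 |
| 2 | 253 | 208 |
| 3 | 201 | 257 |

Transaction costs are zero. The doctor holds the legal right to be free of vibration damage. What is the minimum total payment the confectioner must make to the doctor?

297

Efficient level: marginal profit ≥ marginal vibration damage through level 2, so k* = 2.
With the doctor holding the right, the confectioner must at least compensate total damage at k*: 89 + 208 = 297.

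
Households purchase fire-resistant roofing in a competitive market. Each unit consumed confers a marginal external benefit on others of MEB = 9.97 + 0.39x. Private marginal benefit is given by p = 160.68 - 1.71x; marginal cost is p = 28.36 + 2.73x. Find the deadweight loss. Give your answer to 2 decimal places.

Market equilibrium (private): 28.36 + 2.73x = 160.68 - 1.71x → x_m = 29.8018.
Social marginal benefit = demand + MEB = 170.65 - 1.32x.
Set SMB = MC: 170.65 - 1.32x = 28.36 + 2.73x → x* = 35.1333.
The loss is the area between SMB and MC from x* to x_m; with linear curves that's a triangle of height MEB(x_m).
DWL = ½ × 5.3315 × 21.5927 = 57.5607.

DWL = 57.56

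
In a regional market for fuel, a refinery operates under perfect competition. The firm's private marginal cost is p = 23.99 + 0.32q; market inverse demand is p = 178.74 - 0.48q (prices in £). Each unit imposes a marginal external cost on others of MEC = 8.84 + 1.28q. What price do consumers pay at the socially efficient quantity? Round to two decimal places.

Social marginal cost = private MC + MEC = 32.83 + 1.60q.
Set SMC = demand: 32.83 + 1.60q = 178.74 - 0.48q → q* = 70.1490.
Consumer price on the demand curve at q*: 178.74 − 0.48×70.1490 = 145.0685.

P = £145.07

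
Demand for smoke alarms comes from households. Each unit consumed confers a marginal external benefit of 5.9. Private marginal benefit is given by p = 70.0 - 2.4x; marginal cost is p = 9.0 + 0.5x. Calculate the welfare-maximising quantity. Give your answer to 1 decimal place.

x* = 23.1

Social marginal benefit = demand + MEB = 75.9 - 2.4x.
Set SMB = MC: 75.9 - 2.4x = 9.0 + 0.5x → x* = 23.0690.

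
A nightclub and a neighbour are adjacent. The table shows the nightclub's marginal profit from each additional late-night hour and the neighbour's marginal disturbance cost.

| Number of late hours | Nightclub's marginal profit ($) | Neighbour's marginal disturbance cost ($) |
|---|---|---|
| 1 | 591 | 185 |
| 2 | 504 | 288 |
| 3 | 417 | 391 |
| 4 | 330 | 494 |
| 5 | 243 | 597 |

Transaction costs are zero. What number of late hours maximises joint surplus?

Bargaining reaches the level where marginal profit last exceeds marginal disturbance cost.
That holds through level 3 (417 ≥ 391) but not at 4 (330 < 494).

3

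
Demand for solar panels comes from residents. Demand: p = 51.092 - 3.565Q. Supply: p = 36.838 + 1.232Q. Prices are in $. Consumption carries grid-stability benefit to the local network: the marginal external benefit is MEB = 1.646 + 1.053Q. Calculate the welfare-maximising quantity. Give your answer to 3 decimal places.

Social marginal benefit = demand + MEB = 52.738 - 2.512Q.
Set SMB = MC: 52.738 - 2.512Q = 36.838 + 1.232Q → Q* = 4.2468.

Q* = 4.247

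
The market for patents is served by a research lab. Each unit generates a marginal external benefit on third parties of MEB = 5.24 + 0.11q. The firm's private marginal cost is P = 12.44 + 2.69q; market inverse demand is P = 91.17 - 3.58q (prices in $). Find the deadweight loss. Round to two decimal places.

Market equilibrium (private): 12.44 + 2.69q = 91.17 - 3.58q → q_m = 12.5566.
Social marginal cost = private MC − MEB = 7.20 + 2.58q.
Set SMC = demand: 7.20 + 2.58q = 91.17 - 3.58q → q* = 13.6315.
Height of the DWL triangle at q_m is demand(q_m) − SMC(q_m) = MEB(q_m) = 6.6212.
DWL = ½ × 1.0749 × 6.6212 = 3.5586.

DWL = $3.56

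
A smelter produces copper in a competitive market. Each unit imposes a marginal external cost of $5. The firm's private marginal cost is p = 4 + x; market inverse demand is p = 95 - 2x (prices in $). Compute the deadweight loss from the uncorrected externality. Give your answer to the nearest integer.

Market equilibrium (private): 4 + x = 95 - 2x → x_m = 30.3333.
Social marginal cost = private MC + MEC = 9 + x.
Set SMC = demand: 9 + x = 95 - 2x → x* = 28.6667.
The loss is the area between SMC and demand from x* to x_m; with linear curves that's a triangle of height MEC(x_m).
DWL = ½ × 1.6666 × 5.0000 = 4.1665.

DWL = $4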